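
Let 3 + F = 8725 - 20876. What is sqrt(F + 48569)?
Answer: sqrt(36415) ≈ 190.83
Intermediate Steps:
F = -12154 (F = -3 + (8725 - 20876) = -3 - 12151 = -12154)
sqrt(F + 48569) = sqrt(-12154 + 48569) = sqrt(36415)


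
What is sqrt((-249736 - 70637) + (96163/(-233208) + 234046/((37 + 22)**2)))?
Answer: I*sqrt(1684432939119743242)/2293212 ≈ 565.96*I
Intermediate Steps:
sqrt((-249736 - 70637) + (96163/(-233208) + 234046/((37 + 22)**2))) = sqrt(-320373 + (96163*(-1/233208) + 234046/(59**2))) = sqrt(-320373 + (-96163/233208 + 234046/3481)) = sqrt(-320373 + 54246656165/811797048) = sqrt(-260023609002739/811797048) = I*sqrt(1684432939119743242)/2293212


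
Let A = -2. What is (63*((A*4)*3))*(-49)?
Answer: 74088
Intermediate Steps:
(63*((A*4)*3))*(-49) = (63*(-2*4*3))*(-49) = (63*(-8*3))*(-49) = (63*(-24))*(-49) = -1512*(-49) = 74088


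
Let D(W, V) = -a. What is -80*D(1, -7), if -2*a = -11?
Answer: 440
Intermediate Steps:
a = 11/2 (a = -½*(-11) = 11/2 ≈ 5.5000)
D(W, V) = -11/2 (D(W, V) = -1*11/2 = -11/2)
-80*D(1, -7) = -80*(-11/2) = 440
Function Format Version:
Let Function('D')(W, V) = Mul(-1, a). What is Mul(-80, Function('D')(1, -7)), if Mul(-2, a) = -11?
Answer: 440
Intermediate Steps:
a = Rational(11, 2) (a = Mul(Rational(-1, 2), -11) = Rational(11, 2) ≈ 5.5000)
Function('D')(W, V) = Rational(-11, 2) (Function('D')(W, V) = Mul(-1, Rational(11, 2)) = Rational(-11, 2))
Mul(-80, Function('D')(1, -7)) = Mul(-80, Rational(-11, 2)) = 440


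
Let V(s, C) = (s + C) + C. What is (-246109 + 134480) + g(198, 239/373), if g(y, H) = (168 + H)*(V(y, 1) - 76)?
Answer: -33837645/373 ≈ -90718.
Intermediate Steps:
V(s, C) = s + 2*C (V(s, C) = (C + s) + C = s + 2*C)
g(y, H) = (-74 + y)*(168 + H) (g(y, H) = (168 + H)*((y + 2*1) - 76) = (168 + H)*((y + 2) - 76) = (168 + H)*((2 + y) - 76) = (168 + H)*(-74 + y) = (-74 + y)*(168 + H))
(-246109 + 134480) + g(198, 239/373) = (-246109 + 134480) + (-12432 - 17686/373 + 168*198 + (239/373)*198) = -111629 + (-12432 - 17686/373 + 33264 + (239*(1/373))*198) = -111629 + (-12432 - 74*239/373 + 33264 + (239/373)*198) = -111629 + (-12432 - 17686/373 + 33264 + 47322/373) = -111629 + 7799972/373 = -33837645/373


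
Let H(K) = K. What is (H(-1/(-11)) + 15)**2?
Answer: 27556/121 ≈ 227.74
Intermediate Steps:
(H(-1/(-11)) + 15)**2 = (-1/(-11) + 15)**2 = (-1*(-1/11) + 15)**2 = (1/11 + 15)**2 = (166/11)**2 = 27556/121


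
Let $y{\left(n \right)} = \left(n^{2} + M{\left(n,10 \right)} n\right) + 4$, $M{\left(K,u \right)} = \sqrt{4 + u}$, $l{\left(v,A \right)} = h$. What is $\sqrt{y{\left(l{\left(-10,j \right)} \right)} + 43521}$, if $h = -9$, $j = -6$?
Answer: $\sqrt{43606 - 9 \sqrt{14}} \approx 208.74$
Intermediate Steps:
$l{\left(v,A \right)} = -9$
$y{\left(n \right)} = 4 + n^{2} + n \sqrt{14}$ ($y{\left(n \right)} = \left(n^{2} + \sqrt{4 + 10} n\right) + 4 = \left(n^{2} + \sqrt{14} n\right) + 4 = \left(n^{2} + n \sqrt{14}\right) + 4 = 4 + n^{2} + n \sqrt{14}$)
$\sqrt{y{\left(l{\left(-10,j \right)} \right)} + 43521} = \sqrt{\left(4 + \left(-9\right)^{2} - 9 \sqrt{14}\right) + 43521} = \sqrt{\left(4 + 81 - 9 \sqrt{14}\right) + 43521} = \sqrt{\left(85 - 9 \sqrt{14}\right) + 43521} = \sqrt{43606 - 9 \sqrt{14}}$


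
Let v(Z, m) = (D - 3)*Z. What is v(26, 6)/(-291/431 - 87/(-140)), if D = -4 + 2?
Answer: 7844200/3243 ≈ 2418.8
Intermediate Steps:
D = -2
v(Z, m) = -5*Z (v(Z, m) = (-2 - 3)*Z = -5*Z)
v(26, 6)/(-291/431 - 87/(-140)) = (-5*26)/(-291/431 - 87/(-140)) = -130/(-291*1/431 - 87*(-1/140)) = -130/(-291/431 + 87/140) = -130/(-3243/60340) = -130*(-60340/3243) = 7844200/3243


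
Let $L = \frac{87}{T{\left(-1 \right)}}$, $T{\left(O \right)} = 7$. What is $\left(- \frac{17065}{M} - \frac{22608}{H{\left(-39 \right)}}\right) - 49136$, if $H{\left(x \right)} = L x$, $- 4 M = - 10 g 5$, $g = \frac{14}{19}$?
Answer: $- \frac{672181399}{13195} \approx -50942.0$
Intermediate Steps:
$g = \frac{14}{19}$ ($g = 14 \cdot \frac{1}{19} = \frac{14}{19} \approx 0.73684$)
$L = \frac{87}{7} \approx 12.429$
$M = \frac{175}{19}$ ($M = - \frac{\left(-10\right) \frac{14}{19} \cdot 5}{4} = - \frac{\left(- \frac{140}{19}\right) 5}{4} = \left(- \frac{1}{4}\right) \left(- \frac{700}{19}\right) = \frac{175}{19} \approx 9.2105$)
$H{\left(x \right)} = \frac{87 x}{7}$
$\left(- \frac{17065}{M} - \frac{22608}{H{\left(-39 \right)}}\right) - 49136 = \left(- \frac{17065}{\frac{175}{19}} - \frac{22608}{\frac{87}{7} \left(-39\right)}\right) - 49136 = \left(\left(-17065\right) \frac{19}{175} - \frac{22608}{- \frac{3393}{7}}\right) - 49136 = \left(- \frac{64847}{35} - - \frac{17584}{377}\right) - 49136 = \left(- \frac{64847}{35} + \frac{17584}{377}\right) - 49136 = - \frac{23831879}{13195} - 49136 = - \frac{672181399}{13195}$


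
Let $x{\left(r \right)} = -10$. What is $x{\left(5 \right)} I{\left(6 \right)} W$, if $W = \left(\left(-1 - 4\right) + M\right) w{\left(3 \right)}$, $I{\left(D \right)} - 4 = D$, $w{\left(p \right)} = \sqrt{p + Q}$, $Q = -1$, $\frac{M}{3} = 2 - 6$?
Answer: $1700 \sqrt{2} \approx 2404.2$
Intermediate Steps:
$M = -12$ ($M = 3 \left(2 - 6\right) = 3 \left(-4\right) = -12$)
$w{\left(p \right)} = \sqrt{-1 + p}$ ($w{\left(p \right)} = \sqrt{p - 1} = \sqrt{-1 + p}$)
$I{\left(D \right)} = 4 + D$
$W = - 17 \sqrt{2}$ ($W = \left(\left(-1 - 4\right) - 12\right) \sqrt{-1 + 3} = \left(-5 - 12\right) \sqrt{2} = - 17 \sqrt{2} \approx -24.042$)
$x{\left(5 \right)} I{\left(6 \right)} W = - 10 \left(4 + 6\right) \left(- 17 \sqrt{2}\right) = \left(-10\right) 10 \left(- 17 \sqrt{2}\right) = - 100 \left(- 17 \sqrt{2}\right) = 1700 \sqrt{2}$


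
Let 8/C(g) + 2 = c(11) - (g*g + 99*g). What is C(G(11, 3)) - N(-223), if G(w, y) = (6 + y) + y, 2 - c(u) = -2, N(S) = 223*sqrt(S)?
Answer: -4/665 - 223*I*sqrt(223) ≈ -0.006015 - 3330.1*I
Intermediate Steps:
c(u) = 4 (c(u) = 2 - 1*(-2) = 2 + 2 = 4)
G(w, y) = 6 + 2*y
C(g) = 8/(2 - g**2 - 99*g) (C(g) = 8/(-2 + (4 - (g*g + 99*g))) = 8/(-2 + (4 - (g**2 + 99*g))) = 8/(-2 + (4 + (-g**2 - 99*g))) = 8/(-2 + (4 - g**2 - 99*g)) = 8/(2 - g**2 - 99*g))
C(G(11, 3)) - N(-223) = -8/(-2 + (6 + 2*3)**2 + 99*(6 + 2*3)) - 223*sqrt(-223) = -8/(-2 + (6 + 6)**2 + 99*(6 + 6)) - 223*I*sqrt(223) = -8/(-2 + 12**2 + 99*12) - 223*I*sqrt(223) = -8/(-2 + 144 + 1188) - 223*I*sqrt(223) = -8/1330 - 223*I*sqrt(223) = -8*1/1330 - 223*I*sqrt(223) = -4/665 - 223*I*sqrt(223)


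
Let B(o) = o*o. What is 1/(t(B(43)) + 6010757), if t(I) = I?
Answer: 1/6012606 ≈ 1.6632e-7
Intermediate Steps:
B(o) = o**2
1/(t(B(43)) + 6010757) = 1/(43**2 + 6010757) = 1/(1849 + 6010757) = 1/6012606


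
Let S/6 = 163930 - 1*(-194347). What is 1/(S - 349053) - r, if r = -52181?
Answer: 93957578230/1800609 ≈ 52181.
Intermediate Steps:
S = 2149662 (S = 6*(163930 - 1*(-194347)) = 6*(163930 + 194347) = 6*358277 = 2149662)
1/(S - 349053) - r = 1/(2149662 - 349053) - 1*(-52181) = 1/1800609 + 52181 = 93957578230/1800609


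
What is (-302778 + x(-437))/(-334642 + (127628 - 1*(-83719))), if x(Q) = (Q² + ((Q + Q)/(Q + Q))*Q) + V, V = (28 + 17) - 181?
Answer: 112382/123295 ≈ 0.91149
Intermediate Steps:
V = -136 (V = 45 - 181 = -136)
x(Q) = -136 + Q + Q² (x(Q) = (Q² + ((Q + Q)/(Q + Q))*Q) - 136 = (Q² + ((2*Q)/((2*Q)))*Q) - 136 = (Q² + ((2*Q)*(1/(2*Q)))*Q) - 136 = (Q² + 1*Q) - 136 = (Q² + Q) - 136 = (Q + Q²) - 136 = -136 + Q + Q²)
(-302778 + x(-437))/(-334642 + (127628 - 1*(-83719))) = (-302778 + (-136 - 437 + (-437)²))/(-334642 + (127628 - 1*(-83719))) = (-302778 + (-136 - 437 + 190969))/(-334642 + (127628 + 83719)) = (-302778 + 190396)/(-334642 + 211347) = -112382/(-123295) = -112382*(-1/123295) = 112382/123295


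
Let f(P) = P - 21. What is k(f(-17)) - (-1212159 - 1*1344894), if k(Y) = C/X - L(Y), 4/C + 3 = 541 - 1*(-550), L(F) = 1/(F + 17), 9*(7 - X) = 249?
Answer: 905564994433/354144 ≈ 2.5571e+6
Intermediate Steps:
X = -62/3 (X = 7 - 1/9*249 = 7 - 83/3 = -62/3 ≈ -20.667)
L(F) = 1/(17 + F)
C = 1/272 (C = 4/(-3 + (541 - 1*(-550))) = 4/(-3 + (541 + 550)) = 4/(-3 + 1091) = 4/1088 = 4*(1/1088) = 1/272 ≈ 0.0036765)
f(P) = -21 + P
k(Y) = -3/16864 - 1/(17 + Y) (k(Y) = 1/(272*(-62/3)) - 1/(17 + Y) = (1/272)*(-3/62) - 1/(17 + Y) = -3/16864 - 1/(17 + Y))
k(f(-17)) - (-1212159 - 1*1344894) = (-16915 - 3*(-21 - 17))/(16864*(17 + (-21 - 17))) - (-1212159 - 1*1344894) = (-16915 - 3*(-38))/(16864*(17 - 38)) - (-1212159 - 1344894) = (1/16864)*(-16915 + 114)/(-21) - 1*(-2557053) = (1/16864)*(-1/21)*(-16801) + 2557053 = 16801/354144 + 2557053 = 905564994433/354144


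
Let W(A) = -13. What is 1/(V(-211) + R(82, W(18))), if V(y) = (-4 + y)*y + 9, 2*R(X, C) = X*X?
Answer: 1/48736 ≈ 2.0519e-5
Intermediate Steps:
R(X, C) = X**2/2 (R(X, C) = (X*X)/2 = X**2/2)
V(y) = 9 + y*(-4 + y) (V(y) = y*(-4 + y) + 9 = 9 + y*(-4 + y))
1/(V(-211) + R(82, W(18))) = 1/((9 + (-211)**2 - 4*(-211)) + (1/2)*82**2) = 1/((9 + 44521 + 844) + (1/2)*6724) = 1/(45374 + 3362) = 1/48736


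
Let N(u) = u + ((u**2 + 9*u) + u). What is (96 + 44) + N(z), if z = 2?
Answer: 166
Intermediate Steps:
N(u) = u**2 + 11*u (N(u) = u + (u**2 + 10*u) = u**2 + 11*u)
(96 + 44) + N(z) = (96 + 44) + 2*(11 + 2) = 140 + 2*13 = 140 + 26 = 166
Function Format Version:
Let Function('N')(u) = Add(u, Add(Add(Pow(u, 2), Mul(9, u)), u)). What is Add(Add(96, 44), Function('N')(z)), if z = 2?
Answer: 166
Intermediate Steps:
Function('N')(u) = Add(Pow(u, 2), Mul(11, u)) (Function('N')(u) = Add(u, Add(Pow(u, 2), Mul(10, u))) = Add(Pow(u, 2), Mul(11, u)))
Add(Add(96, 44), Function('N')(z)) = Add(Add(96, 44), Mul(2, Add(11, 2))) = Add(140, Mul(2, 13)) = Add(140, 26) = 166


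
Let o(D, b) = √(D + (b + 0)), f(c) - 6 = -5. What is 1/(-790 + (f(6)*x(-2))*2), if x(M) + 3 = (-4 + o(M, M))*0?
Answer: -1/796 ≈ -0.0012563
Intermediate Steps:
f(c) = 1 (f(c) = 6 - 5 = 1)
o(D, b) = √(D + b)
x(M) = -3 (x(M) = -3 + (-4 + √(M + M))*0 = -3 + (-4 + √(2*M))*0 = -3 + (-4 + √2*√M)*0 = -3 + 0 = -3)
1/(-790 + (f(6)*x(-2))*2) = 1/(-790 + (1*(-3))*2) = 1/(-790 - 3*2) = 1/(-790 - 6) = 1/(-796) = -1/796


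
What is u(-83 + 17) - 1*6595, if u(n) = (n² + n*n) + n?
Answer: 2051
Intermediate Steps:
u(n) = n + 2*n² (u(n) = (n² + n²) + n = 2*n² + n = n + 2*n²)
u(-83 + 17) - 1*6595 = (-83 + 17)*(1 + 2*(-83 + 17)) - 1*6595 = -66*(1 + 2*(-66)) - 6595 = -66*(1 - 132) - 6595 = -66*(-131) - 6595 = 8646 - 6595 = 2051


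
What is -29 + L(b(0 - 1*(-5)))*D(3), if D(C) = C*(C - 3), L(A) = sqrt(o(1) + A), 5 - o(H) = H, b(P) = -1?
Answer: -29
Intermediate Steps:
o(H) = 5 - H
L(A) = sqrt(4 + A) (L(A) = sqrt((5 - 1*1) + A) = sqrt((5 - 1) + A) = sqrt(4 + A))
D(C) = C*(-3 + C)
-29 + L(b(0 - 1*(-5)))*D(3) = -29 + sqrt(4 - 1)*(3*(-3 + 3)) = -29 + sqrt(3)*(3*0) = -29 + sqrt(3)*0 = -29 + 0 = -29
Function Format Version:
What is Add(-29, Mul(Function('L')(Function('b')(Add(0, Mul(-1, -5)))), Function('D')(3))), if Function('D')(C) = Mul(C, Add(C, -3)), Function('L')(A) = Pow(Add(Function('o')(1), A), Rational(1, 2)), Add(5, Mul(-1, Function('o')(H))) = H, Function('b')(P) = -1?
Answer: -29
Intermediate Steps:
Function('o')(H) = Add(5, Mul(-1, H))
Function('L')(A) = Pow(Add(4, A), Rational(1, 2)) (Function('L')(A) = Pow(Add(Add(5, Mul(-1, 1)), A), Rational(1, 2)) = Pow(Add(Add(5, -1), A), Rational(1, 2)) = Pow(Add(4, A), Rational(1, 2)))
Function('D')(C) = Mul(C, Add(-3, C))
Add(-29, Mul(Function('L')(Function('b')(Add(0, Mul(-1, -5)))), Function('D')(3))) = Add(-29, Mul(Pow(Add(4, -1), Rational(1, 2)), Mul(3, Add(-3, 3)))) = Add(-29, Mul(Pow(3, Rational(1, 2)), Mul(3, 0))) = Add(-29, Mul(Pow(3, Rational(1, 2)), 0)) = Add(-29, 0) = -29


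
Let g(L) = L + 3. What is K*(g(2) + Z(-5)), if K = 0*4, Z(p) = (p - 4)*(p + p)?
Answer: 0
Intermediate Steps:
Z(p) = 2*p*(-4 + p) (Z(p) = (-4 + p)*(2*p) = 2*p*(-4 + p))
g(L) = 3 + L
K = 0
K*(g(2) + Z(-5)) = 0*((3 + 2) + 2*(-5)*(-4 - 5)) = 0*(5 + 2*(-5)*(-9)) = 0*(5 + 90) = 0*95 = 0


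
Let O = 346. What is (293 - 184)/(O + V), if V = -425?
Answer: -109/79 ≈ -1.3797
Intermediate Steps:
(293 - 184)/(O + V) = (293 - 184)/(346 - 425) = 109/(-79) = 109*(-1/79) = -109/79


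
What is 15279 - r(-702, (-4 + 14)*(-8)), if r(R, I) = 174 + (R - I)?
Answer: 15727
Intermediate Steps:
r(R, I) = 174 + R - I
15279 - r(-702, (-4 + 14)*(-8)) = 15279 - (174 - 702 - (-4 + 14)*(-8)) = 15279 - (174 - 702 - 10*(-8)) = 15279 - (174 - 702 - 1*(-80)) = 15279 - (174 - 702 + 80) = 15279 - 1*(-448) = 15279 + 448 = 15727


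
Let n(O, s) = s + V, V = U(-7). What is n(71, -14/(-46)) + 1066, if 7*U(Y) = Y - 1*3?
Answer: 171445/161 ≈ 1064.9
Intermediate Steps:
U(Y) = -3/7 + Y/7 (U(Y) = (Y - 1*3)/7 = (Y - 3)/7 = (-3 + Y)/7 = -3/7 + Y/7)
V = -10/7 (V = -3/7 + (⅐)*(-7) = -3/7 - 1 = -10/7 ≈ -1.4286)
n(O, s) = -10/7 + s (n(O, s) = s - 10/7 = -10/7 + s)
n(71, -14/(-46)) + 1066 = (-10/7 - 14/(-46)) + 1066 = (-10/7 - 14*(-1/46)) + 1066 = (-10/7 + 7/23) + 1066 = -181/161 + 1066 = 171445/161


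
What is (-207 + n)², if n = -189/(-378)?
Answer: 170569/4 ≈ 42642.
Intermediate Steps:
n = ½ (n = -189*(-1/378) = ½ ≈ 0.50000)
(-207 + n)² = (-207 + ½)² = (-413/2)² = 170569/4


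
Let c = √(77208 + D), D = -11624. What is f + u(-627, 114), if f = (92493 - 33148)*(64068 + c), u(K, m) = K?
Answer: 3802114833 + 237380*√4099 ≈ 3.8173e+9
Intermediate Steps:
c = 4*√4099 (c = √(77208 - 11624) = √65584 = 4*√4099 ≈ 256.09)
f = 3802115460 + 237380*√4099 (f = (92493 - 33148)*(64068 + 4*√4099) = 59345*(64068 + 4*√4099) = 3802115460 + 237380*√4099 ≈ 3.8173e+9)
f + u(-627, 114) = (3802115460 + 237380*√4099) - 627 = 3802114833 + 237380*√4099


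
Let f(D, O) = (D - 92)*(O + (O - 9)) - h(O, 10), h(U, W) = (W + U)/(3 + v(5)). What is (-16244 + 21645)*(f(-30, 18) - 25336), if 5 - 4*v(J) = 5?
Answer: -464043118/3 ≈ -1.5468e+8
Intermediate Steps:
v(J) = 0 (v(J) = 5/4 - ¼*5 = 5/4 - 5/4 = 0)
h(U, W) = U/3 + W/3 (h(U, W) = (W + U)/(3 + 0) = (U + W)/3 = (U + W)*(⅓) = U/3 + W/3)
f(D, O) = -10/3 - O/3 + (-92 + D)*(-9 + 2*O) (f(D, O) = (D - 92)*(O + (O - 9)) - (O/3 + (⅓)*10) = (-92 + D)*(O + (-9 + O)) - (O/3 + 10/3) = (-92 + D)*(-9 + 2*O) - (10/3 + O/3) = (-92 + D)*(-9 + 2*O) + (-10/3 - O/3) = -10/3 - O/3 + (-92 + D)*(-9 + 2*O))
(-16244 + 21645)*(f(-30, 18) - 25336) = (-16244 + 21645)*((2474/3 - 9*(-30) - 553/3*18 + 2*(-30)*18) - 25336) = 5401*((2474/3 + 270 - 3318 - 1080) - 25336) = 5401*(-9910/3 - 25336) = 5401*(-85918/3) = -464043118/3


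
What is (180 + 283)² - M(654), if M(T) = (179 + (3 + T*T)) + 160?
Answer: -213689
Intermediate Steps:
M(T) = 342 + T² (M(T) = (179 + (3 + T²)) + 160 = (182 + T²) + 160 = 342 + T²)
(180 + 283)² - M(654) = (180 + 283)² - (342 + 654²) = 463² - (342 + 427716) = 214369 - 1*428058 = 214369 - 428058 = -213689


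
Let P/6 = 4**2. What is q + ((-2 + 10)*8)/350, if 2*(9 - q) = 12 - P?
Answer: 8957/175 ≈ 51.183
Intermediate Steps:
P = 96 (P = 6*4**2 = 6*16 = 96)
q = 51 (q = 9 - (12 - 1*96)/2 = 9 - (12 - 96)/2 = 9 - 1/2*(-84) = 9 + 42 = 51)
q + ((-2 + 10)*8)/350 = 51 + ((-2 + 10)*8)/350 = 51 + (8*8)*(1/350) = 51 + 64*(1/350) = 51 + 32/175 = 8957/175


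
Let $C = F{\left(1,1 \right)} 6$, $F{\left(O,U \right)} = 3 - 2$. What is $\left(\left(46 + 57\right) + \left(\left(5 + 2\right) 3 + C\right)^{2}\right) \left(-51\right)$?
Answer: $-42432$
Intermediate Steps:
$F{\left(O,U \right)} = 1$ ($F{\left(O,U \right)} = 3 - 2 = 1$)
$C = 6$ ($C = 1 \cdot 6 = 6$)
$\left(\left(46 + 57\right) + \left(\left(5 + 2\right) 3 + C\right)^{2}\right) \left(-51\right) = \left(\left(46 + 57\right) + \left(\left(5 + 2\right) 3 + 6\right)^{2}\right) \left(-51\right) = \left(103 + \left(7 \cdot 3 + 6\right)^{2}\right) \left(-51\right) = \left(103 + \left(21 + 6\right)^{2}\right) \left(-51\right) = \left(103 + 27^{2}\right) \left(-51\right) = \left(103 + 729\right) \left(-51\right) = 832 \left(-51\right) = -42432$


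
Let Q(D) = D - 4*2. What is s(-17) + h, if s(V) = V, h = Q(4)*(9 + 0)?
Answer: -53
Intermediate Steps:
Q(D) = -8 + D (Q(D) = D - 8 = -8 + D)
h = -36 (h = (-8 + 4)*(9 + 0) = -4*9 = -36)
s(-17) + h = -17 - 36 = -53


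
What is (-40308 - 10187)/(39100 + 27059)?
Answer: -50495/66159 ≈ -0.76324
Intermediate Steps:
(-40308 - 10187)/(39100 + 27059) = -50495/66159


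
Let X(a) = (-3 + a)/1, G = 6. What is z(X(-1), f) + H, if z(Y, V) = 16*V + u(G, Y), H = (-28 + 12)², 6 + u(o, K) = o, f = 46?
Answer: 992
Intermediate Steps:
u(o, K) = -6 + o
X(a) = -3 + a (X(a) = (-3 + a)*1 = -3 + a)
H = 256 (H = (-16)² = 256)
z(Y, V) = 16*V (z(Y, V) = 16*V + (-6 + 6) = 16*V + 0 = 16*V)
z(X(-1), f) + H = 16*46 + 256 = 736 + 256 = 992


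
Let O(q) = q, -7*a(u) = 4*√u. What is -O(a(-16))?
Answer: 16*I/7 ≈ 2.2857*I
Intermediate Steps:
a(u) = -4*√u/7
-O(a(-16)) = -(-4)*√(-16)/7 = -(-4)*4*I/7 = -(-16)*I/7 = 16*I/7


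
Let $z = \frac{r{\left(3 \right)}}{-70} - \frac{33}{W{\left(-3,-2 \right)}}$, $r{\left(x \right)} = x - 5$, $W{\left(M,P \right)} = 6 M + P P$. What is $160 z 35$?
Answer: $13360$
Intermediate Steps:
$W{\left(M,P \right)} = P^{2} + 6 M$ ($W{\left(M,P \right)} = 6 M + P^{2} = P^{2} + 6 M$)
$r{\left(x \right)} = -5 + x$
$z = \frac{167}{70}$ ($z = \frac{-5 + 3}{-70} - \frac{33}{\left(-2\right)^{2} + 6 \left(-3\right)} = \left(-2\right) \left(- \frac{1}{70}\right) - \frac{33}{4 - 18} = \frac{1}{35} - \frac{33}{-14} = \frac{1}{35} - - \frac{33}{14} = \frac{1}{35} + \frac{33}{14} = \frac{167}{70} \approx 2.3857$)
$160 z 35 = 160 \cdot \frac{167}{70} \cdot 35 = \frac{2672}{7} \cdot 35 = 13360$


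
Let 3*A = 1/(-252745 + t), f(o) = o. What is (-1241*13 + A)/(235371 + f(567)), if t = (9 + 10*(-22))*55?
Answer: -12794275651/187110630900 ≈ -0.068378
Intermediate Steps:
t = -11605 (t = (9 - 220)*55 = -211*55 = -11605)
A = -1/793050 (A = 1/(3*(-252745 - 11605)) = (1/3)/(-264350) = (1/3)*(-1/264350) = -1/793050 ≈ -1.2610e-6)
(-1241*13 + A)/(235371 + f(567)) = (-1241*13 - 1/793050)/(235371 + 567) = (-16133 - 1/793050)/235938 = -12794275651/793050*1/235938 = -12794275651/187110630900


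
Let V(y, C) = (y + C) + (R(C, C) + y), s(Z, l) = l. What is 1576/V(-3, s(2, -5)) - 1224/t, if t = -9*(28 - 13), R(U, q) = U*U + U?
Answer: 8288/45 ≈ 184.18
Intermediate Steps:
R(U, q) = U + U² (R(U, q) = U² + U = U + U²)
V(y, C) = C + 2*y + C*(1 + C) (V(y, C) = (y + C) + (C*(1 + C) + y) = (C + y) + (y + C*(1 + C)) = C + 2*y + C*(1 + C))
t = -135 (t = -9*15 = -135)
1576/V(-3, s(2, -5)) - 1224/t = 1576/(-5 + 2*(-3) - 5*(1 - 5)) - 1224/(-135) = 1576/(-5 - 6 - 5*(-4)) - 1224*(-1/135) = 1576/(-5 - 6 + 20) + 136/15 = 1576/9 + 136/15 = 8288/45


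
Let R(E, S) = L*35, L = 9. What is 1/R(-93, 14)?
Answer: 1/315 ≈ 0.0031746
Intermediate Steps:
R(E, S) = 315 (R(E, S) = 9*35 = 315)
1/R(-93, 14) = 1/315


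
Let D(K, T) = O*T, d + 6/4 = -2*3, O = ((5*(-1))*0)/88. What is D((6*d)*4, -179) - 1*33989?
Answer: -33989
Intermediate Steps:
O = 0 (O = -5*0*(1/88) = 0*(1/88) = 0)
d = -15/2 (d = -3/2 - 2*3 = -3/2 - 6 = -15/2 ≈ -7.5000)
D(K, T) = 0 (D(K, T) = 0*T = 0)
D((6*d)*4, -179) - 1*33989 = 0 - 1*33989 = 0 - 33989 = -33989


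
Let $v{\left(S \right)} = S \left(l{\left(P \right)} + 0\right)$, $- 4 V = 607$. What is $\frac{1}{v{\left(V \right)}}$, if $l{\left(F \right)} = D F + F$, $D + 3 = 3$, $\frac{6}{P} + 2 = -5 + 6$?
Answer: $\frac{2}{1821} \approx 0.0010983$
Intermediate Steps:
$V = - \frac{607}{4}$ ($V = \left(- \frac{1}{4}\right) 607 = - \frac{607}{4} \approx -151.75$)
$P = -6$ ($P = \frac{6}{-2 + \left(-5 + 6\right)} = \frac{6}{-2 + 1} = \frac{6}{-1} = 6 \left(-1\right) = -6$)
$D = 0$ ($D = -3 + 3 = 0$)
$l{\left(F \right)} = F$ ($l{\left(F \right)} = 0 F + F = 0 + F = F$)
$v{\left(S \right)} = - 6 S$ ($v{\left(S \right)} = S \left(-6 + 0\right) = S \left(-6\right) = - 6 S$)
$\frac{1}{v{\left(V \right)}} = \frac{1}{\left(-6\right) \left(- \frac{607}{4}\right)} = \frac{1}{\frac{1821}{2}} = \frac{2}{1821}$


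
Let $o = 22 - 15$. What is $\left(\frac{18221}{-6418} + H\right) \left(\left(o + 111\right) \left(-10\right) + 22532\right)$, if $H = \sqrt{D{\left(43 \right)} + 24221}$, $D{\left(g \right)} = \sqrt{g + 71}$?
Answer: $- \frac{194527396}{3209} + 21352 \sqrt{24221 + \sqrt{114}} \approx 3.2631 \cdot 10^{6}$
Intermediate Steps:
$o = 7$ ($o = 22 - 15 = 7$)
$D{\left(g \right)} = \sqrt{71 + g}$
$H = \sqrt{24221 + \sqrt{114}}$ ($H = \sqrt{\sqrt{71 + 43} + 24221} = \sqrt{\sqrt{114} + 24221} = \sqrt{24221 + \sqrt{114}} \approx 155.67$)
$\left(\frac{18221}{-6418} + H\right) \left(\left(o + 111\right) \left(-10\right) + 22532\right) = \left(\frac{18221}{-6418} + \sqrt{24221 + \sqrt{114}}\right) \left(\left(7 + 111\right) \left(-10\right) + 22532\right) = \left(18221 \left(- \frac{1}{6418}\right) + \sqrt{24221 + \sqrt{114}}\right) \left(118 \left(-10\right) + 22532\right) = \left(- \frac{18221}{6418} + \sqrt{24221 + \sqrt{114}}\right) \left(-1180 + 22532\right) = \left(- \frac{18221}{6418} + \sqrt{24221 + \sqrt{114}}\right) 21352 = - \frac{194527396}{3209} + 21352 \sqrt{24221 + \sqrt{114}}$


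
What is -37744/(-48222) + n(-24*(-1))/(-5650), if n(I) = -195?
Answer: 22265689/27245430 ≈ 0.81723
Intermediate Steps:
-37744/(-48222) + n(-24*(-1))/(-5650) = -37744/(-48222) - 195/(-5650) = -37744*(-1/48222) - 195*(-1/5650) = 18872/24111 + 39/1130 = 22265689/27245430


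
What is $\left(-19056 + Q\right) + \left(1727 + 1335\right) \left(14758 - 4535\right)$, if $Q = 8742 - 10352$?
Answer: $31282160$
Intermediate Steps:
$Q = -1610$ ($Q = 8742 - 10352 = -1610$)
$\left(-19056 + Q\right) + \left(1727 + 1335\right) \left(14758 - 4535\right) = \left(-19056 - 1610\right) + \left(1727 + 1335\right) \left(14758 - 4535\right) = -20666 + 3062 \cdot 10223 = -20666 + 31302826 = 31282160$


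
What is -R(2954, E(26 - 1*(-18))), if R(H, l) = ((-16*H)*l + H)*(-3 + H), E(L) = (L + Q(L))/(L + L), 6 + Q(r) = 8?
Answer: 706097574/11 ≈ 6.4191e+7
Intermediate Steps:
Q(r) = 2 (Q(r) = -6 + 8 = 2)
E(L) = (2 + L)/(2*L) (E(L) = (L + 2)/(L + L) = (2 + L)/((2*L)) = (2 + L)*(1/(2*L)) = (2 + L)/(2*L))
R(H, l) = (-3 + H)*(H - 16*H*l) (R(H, l) = (-16*H*l + H)*(-3 + H) = (H - 16*H*l)*(-3 + H) = (-3 + H)*(H - 16*H*l))
-R(2954, E(26 - 1*(-18))) = -2954*(-3 + 2954 + 48*((2 + (26 - 1*(-18)))/(2*(26 - 1*(-18)))) - 16*2954*(2 + (26 - 1*(-18)))/(2*(26 - 1*(-18)))) = -2954*(-3 + 2954 + 48*((2 + (26 + 18))/(2*(26 + 18))) - 16*2954*(2 + (26 + 18))/(2*(26 + 18))) = -2954*(-3 + 2954 + 48*((½)*(2 + 44)/44) - 16*2954*(½)*(2 + 44)/44) = -2954*(-3 + 2954 + 48*((½)*(1/44)*46) - 16*2954*(½)*(1/44)*46) = -2954*(-3 + 2954 + 48*(23/44) - 16*2954*23/44) = -2954*(-3 + 2954 + 276/11 - 271768/11) = -2954*(-239031)/11 = -1*(-706097574/11) = 706097574/11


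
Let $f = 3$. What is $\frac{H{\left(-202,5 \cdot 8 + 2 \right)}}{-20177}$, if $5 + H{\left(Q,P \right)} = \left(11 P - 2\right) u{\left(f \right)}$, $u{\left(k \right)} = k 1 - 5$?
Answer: $\frac{925}{20177} \approx 0.045844$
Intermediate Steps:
$u{\left(k \right)} = -5 + k$ ($u{\left(k \right)} = k - 5 = -5 + k$)
$H{\left(Q,P \right)} = -1 - 22 P$ ($H{\left(Q,P \right)} = -5 + \left(11 P - 2\right) \left(-5 + 3\right) = -5 + \left(-2 + 11 P\right) \left(-2\right) = -5 - \left(-4 + 22 P\right) = -1 - 22 P$)
$\frac{H{\left(-202,5 \cdot 8 + 2 \right)}}{-20177} = \frac{-1 - 22 \left(5 \cdot 8 + 2\right)}{-20177} = \left(-1 - 22 \left(40 + 2\right)\right) \left(- \frac{1}{20177}\right) = \left(-1 - 924\right) \left(- \frac{1}{20177}\right) = \left(-925\right) \left(- \frac{1}{20177}\right) = \frac{925}{20177}$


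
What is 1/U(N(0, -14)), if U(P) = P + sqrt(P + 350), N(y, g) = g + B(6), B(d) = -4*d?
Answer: -19/566 - sqrt(78)/566 ≈ -0.049173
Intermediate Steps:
N(y, g) = -24 + g (N(y, g) = g - 4*6 = g - 24 = -24 + g)
U(P) = P + sqrt(350 + P)
1/U(N(0, -14)) = 1/((-24 - 14) + sqrt(350 + (-24 - 14))) = 1/(-38 + sqrt(350 - 38)) = 1/(-38 + sqrt(312)) = 1/(-38 + 2*sqrt(78))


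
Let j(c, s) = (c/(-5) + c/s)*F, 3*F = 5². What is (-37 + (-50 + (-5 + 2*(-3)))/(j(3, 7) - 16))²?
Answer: 4489/4 ≈ 1122.3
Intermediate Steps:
F = 25/3 (F = (⅓)*5² = (⅓)*25 = 25/3 ≈ 8.3333)
j(c, s) = -5*c/3 + 25*c/(3*s) (j(c, s) = (c/(-5) + c/s)*(25/3) = (c*(-⅕) + c/s)*(25/3) = (-c/5 + c/s)*(25/3) = -5*c/3 + 25*c/(3*s))
(-37 + (-50 + (-5 + 2*(-3)))/(j(3, 7) - 16))² = (-37 + (-50 + (-5 + 2*(-3)))/((5/3)*3*(5 - 1*7)/7 - 16))² = (-37 + (-50 + (-5 - 6))/((5/3)*3*(⅐)*(5 - 7) - 16))² = (-37 + (-50 - 11)/((5/3)*3*(⅐)*(-2) - 16))² = (-37 - 61/(-10/7 - 16))² = (-37 - 61/(-122/7))² = (-37 - 61*(-7/122))² = (-37 + 7/2)² = (-67/2)² = 4489/4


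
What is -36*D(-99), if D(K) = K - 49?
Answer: 5328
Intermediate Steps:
D(K) = -49 + K
-36*D(-99) = -36*(-49 - 99) = -36*(-148) = 5328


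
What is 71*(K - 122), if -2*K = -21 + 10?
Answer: -16543/2 ≈ -8271.5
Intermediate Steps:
K = 11/2 (K = -(-21 + 10)/2 = -½*(-11) = 11/2 ≈ 5.5000)
71*(K - 122) = 71*(11/2 - 122) = 71*(-233/2) = -16543/2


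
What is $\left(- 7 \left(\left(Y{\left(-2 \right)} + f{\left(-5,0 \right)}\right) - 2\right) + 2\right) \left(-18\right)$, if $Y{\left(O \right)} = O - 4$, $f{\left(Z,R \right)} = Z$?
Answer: $-1674$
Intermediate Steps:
$Y{\left(O \right)} = -4 + O$ ($Y{\left(O \right)} = O - 4 = -4 + O$)
$\left(- 7 \left(\left(Y{\left(-2 \right)} + f{\left(-5,0 \right)}\right) - 2\right) + 2\right) \left(-18\right) = \left(- 7 \left(\left(\left(-4 - 2\right) - 5\right) - 2\right) + 2\right) \left(-18\right) = \left(- 7 \left(\left(-6 - 5\right) - 2\right) + 2\right) \left(-18\right) = \left(- 7 \left(-11 - 2\right) + 2\right) \left(-18\right) = \left(\left(-7\right) \left(-13\right) + 2\right) \left(-18\right) = \left(91 + 2\right) \left(-18\right) = 93 \left(-18\right) = -1674$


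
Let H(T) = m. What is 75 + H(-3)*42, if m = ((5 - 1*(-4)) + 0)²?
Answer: 3477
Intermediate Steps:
m = 81 (m = ((5 + 4) + 0)² = (9 + 0)² = 9² = 81)
H(T) = 81
75 + H(-3)*42 = 75 + 81*42 = 75 + 3402 = 3477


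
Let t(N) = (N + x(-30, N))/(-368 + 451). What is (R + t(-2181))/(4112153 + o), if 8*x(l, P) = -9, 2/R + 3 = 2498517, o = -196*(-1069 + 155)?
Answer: -21808278785/3559659390042456 ≈ -6.1265e-6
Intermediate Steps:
o = 179144 (o = -196*(-914) = 179144)
R = 1/1249257 (R = 2/(-3 + 2498517) = 2/2498514 = 2*(1/2498514) = 1/1249257 ≈ 8.0048e-7)
x(l, P) = -9/8 (x(l, P) = (1/8)*(-9) = -9/8)
t(N) = -9/664 + N/83 (t(N) = (N - 9/8)/(-368 + 451) = (-9/8 + N)/83 = (-9/8 + N)*(1/83) = -9/664 + N/83)
(R + t(-2181))/(4112153 + o) = (1/1249257 + (-9/664 + (1/83)*(-2181)))/(4112153 + 179144) = (1/1249257 + (-9/664 - 2181/83))/4291297 = (1/1249257 - 17457/664)*(1/4291297) = -21808278785/829506648*1/4291297 = -21808278785/3559659390042456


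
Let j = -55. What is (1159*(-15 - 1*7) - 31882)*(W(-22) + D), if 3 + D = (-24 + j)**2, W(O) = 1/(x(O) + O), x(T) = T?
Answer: -3937286495/11 ≈ -3.5794e+8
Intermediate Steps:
W(O) = 1/(2*O) (W(O) = 1/(O + O) = 1/(2*O))
D = 6238 (D = -3 + (-24 - 55)**2 = -3 + (-79)**2 = -3 + 6241 = 6238)
(1159*(-15 - 1*7) - 31882)*(W(-22) + D) = (1159*(-15 - 1*7) - 31882)*((1/2)/(-22) + 6238) = (1159*(-15 - 7) - 31882)*((1/2)*(-1/22) + 6238) = (1159*(-22) - 31882)*(-1/44 + 6238) = (-25498 - 31882)*(274471/44) = -57380*274471/44 = -3937286495/11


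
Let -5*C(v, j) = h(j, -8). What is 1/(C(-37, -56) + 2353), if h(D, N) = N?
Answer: 5/11773 ≈ 0.00042470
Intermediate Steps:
C(v, j) = 8/5 (C(v, j) = -⅕*(-8) = 8/5)
1/(C(-37, -56) + 2353) = 1/(8/5 + 2353) = 1/(11773/5) = 5/11773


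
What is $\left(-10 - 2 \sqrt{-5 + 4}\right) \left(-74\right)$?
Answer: $740 + 148 i \approx 740.0 + 148.0 i$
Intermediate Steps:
$\left(-10 - 2 \sqrt{-5 + 4}\right) \left(-74\right) = \left(-10 - 2 \sqrt{-1}\right) \left(-74\right) = \left(-10 - 2 i\right) \left(-74\right) = 740 + 148 i$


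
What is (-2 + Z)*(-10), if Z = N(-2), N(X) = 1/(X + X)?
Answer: 45/2 ≈ 22.500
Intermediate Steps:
N(X) = 1/(2*X)
Z = -1/4 (Z = (1/2)/(-2) = (1/2)*(-1/2) = -1/4 ≈ -0.25000)
(-2 + Z)*(-10) = (-2 - 1/4)*(-10) = -9/4*(-10) = 45/2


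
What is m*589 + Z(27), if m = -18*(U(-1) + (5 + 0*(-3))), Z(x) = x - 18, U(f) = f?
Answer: -42399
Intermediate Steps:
Z(x) = -18 + x
m = -72 (m = -18*(-1 + (5 + 0*(-3))) = -18*(-1 + (5 + 0)) = -18*(-1 + 5) = -18*4 = -72)
m*589 + Z(27) = -72*589 + (-18 + 27) = -42408 + 9 = -42399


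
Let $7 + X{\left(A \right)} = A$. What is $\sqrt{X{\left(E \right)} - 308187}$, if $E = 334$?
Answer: $2 i \sqrt{76965} \approx 554.85 i$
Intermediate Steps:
$X{\left(A \right)} = -7 + A$
$\sqrt{X{\left(E \right)} - 308187} = \sqrt{\left(-7 + 334\right) - 308187} = \sqrt{327 - 308187} = \sqrt{-307860} = 2 i \sqrt{76965}$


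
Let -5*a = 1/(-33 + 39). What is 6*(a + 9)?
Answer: 269/5 ≈ 53.800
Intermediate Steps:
a = -1/30 (a = -1/(5*(-33 + 39)) = -⅕/6 = -⅕*⅙ = -1/30 ≈ -0.033333)
6*(a + 9) = 6*(-1/30 + 9) = 6*(269/30) = 269/5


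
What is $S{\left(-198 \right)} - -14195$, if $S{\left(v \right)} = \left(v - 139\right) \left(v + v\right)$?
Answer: $147647$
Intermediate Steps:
$S{\left(v \right)} = 2 v \left(-139 + v\right)$ ($S{\left(v \right)} = \left(-139 + v\right) 2 v = 2 v \left(-139 + v\right)$)
$S{\left(-198 \right)} - -14195 = 2 \left(-198\right) \left(-139 - 198\right) - -14195 = 2 \left(-198\right) \left(-337\right) + 14195 = 133452 + 14195 = 147647$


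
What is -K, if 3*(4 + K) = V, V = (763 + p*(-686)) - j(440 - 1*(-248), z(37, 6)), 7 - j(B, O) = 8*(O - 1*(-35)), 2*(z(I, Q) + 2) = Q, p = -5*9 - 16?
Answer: -42878/3 ≈ -14293.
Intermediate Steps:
p = -61 (p = -45 - 16 = -61)
z(I, Q) = -2 + Q/2
j(B, O) = -273 - 8*O (j(B, O) = 7 - 8*(O - 1*(-35)) = 7 - 8*(O + 35) = 7 - 8*(35 + O) = 7 - (280 + 8*O) = 7 + (-280 - 8*O) = -273 - 8*O)
V = 42890 (V = (763 - 61*(-686)) - (-273 - 8*(-2 + (1/2)*6)) = (763 + 41846) - (-273 - 8*(-2 + 3)) = 42609 - (-273 - 8*1) = 42609 - (-273 - 8) = 42609 - 1*(-281) = 42609 + 281 = 42890)
K = 42878/3 (K = -4 + (1/3)*42890 = -4 + 42890/3 = 42878/3 ≈ 14293.)
-K = -1*42878/3 = -42878/3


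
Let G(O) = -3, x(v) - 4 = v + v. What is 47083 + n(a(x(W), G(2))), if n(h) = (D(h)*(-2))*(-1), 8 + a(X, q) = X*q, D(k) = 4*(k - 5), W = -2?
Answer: 46979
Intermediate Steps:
D(k) = -20 + 4*k (D(k) = 4*(-5 + k) = -20 + 4*k)
x(v) = 4 + 2*v (x(v) = 4 + (v + v) = 4 + 2*v)
a(X, q) = -8 + X*q
n(h) = -40 + 8*h (n(h) = ((-20 + 4*h)*(-2))*(-1) = (40 - 8*h)*(-1) = -40 + 8*h)
47083 + n(a(x(W), G(2))) = 47083 + (-40 + 8*(-8 + (4 + 2*(-2))*(-3))) = 47083 + (-40 + 8*(-8 + (4 - 4)*(-3))) = 47083 + (-40 + 8*(-8 + 0*(-3))) = 47083 + (-40 + 8*(-8 + 0)) = 47083 + (-40 + 8*(-8)) = 47083 + (-40 - 64) = 47083 - 104 = 46979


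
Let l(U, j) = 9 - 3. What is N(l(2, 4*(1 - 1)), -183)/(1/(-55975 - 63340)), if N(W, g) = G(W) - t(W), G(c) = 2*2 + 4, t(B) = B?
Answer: -238630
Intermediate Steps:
G(c) = 8 (G(c) = 4 + 4 = 8)
l(U, j) = 6
N(W, g) = 8 - W
N(l(2, 4*(1 - 1)), -183)/(1/(-55975 - 63340)) = (8 - 1*6)/(1/(-55975 - 63340)) = (8 - 6)/(1/(-119315)) = 2/(-1/119315) = 2*(-119315) = -238630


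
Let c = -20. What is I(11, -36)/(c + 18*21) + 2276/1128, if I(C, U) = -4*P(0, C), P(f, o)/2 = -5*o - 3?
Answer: 167275/50478 ≈ 3.3138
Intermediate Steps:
P(f, o) = -6 - 10*o (P(f, o) = 2*(-5*o - 3) = 2*(-3 - 5*o) = -6 - 10*o)
I(C, U) = 24 + 40*C (I(C, U) = -4*(-6 - 10*C) = 24 + 40*C)
I(11, -36)/(c + 18*21) + 2276/1128 = (24 + 40*11)/(-20 + 18*21) + 2276/1128 = (24 + 440)/(-20 + 378) + 2276*(1/1128) = 464/358 + 569/282 = 464*(1/358) + 569/282 = 232/179 + 569/282 = 167275/50478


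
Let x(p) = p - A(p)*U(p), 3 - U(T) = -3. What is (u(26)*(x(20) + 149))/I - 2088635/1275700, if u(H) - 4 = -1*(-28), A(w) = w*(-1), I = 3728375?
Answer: -311016673781/190251519500 ≈ -1.6348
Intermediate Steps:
U(T) = 6 (U(T) = 3 - 1*(-3) = 3 + 3 = 6)
A(w) = -w
u(H) = 32 (u(H) = 4 - 1*(-28) = 4 + 28 = 32)
x(p) = 7*p (x(p) = p - (-p)*6 = p - (-6)*p = p + 6*p = 7*p)
(u(26)*(x(20) + 149))/I - 2088635/1275700 = (32*(7*20 + 149))/3728375 - 2088635/1275700 = (32*(140 + 149))*(1/3728375) - 2088635*1/1275700 = (32*289)*(1/3728375) - 417727/255140 = 9248*(1/3728375) - 417727/255140 = 9248/3728375 - 417727/255140 = -311016673781/190251519500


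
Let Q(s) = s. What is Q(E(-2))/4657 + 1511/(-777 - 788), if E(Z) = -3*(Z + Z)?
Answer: -7017947/7288205 ≈ -0.96292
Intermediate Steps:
E(Z) = -6*Z
Q(E(-2))/4657 + 1511/(-777 - 788) = -6*(-2)/4657 + 1511/(-777 - 788) = 12*(1/4657) + 1511/(-1565) = 12/4657 + 1511*(-1/1565) = 12/4657 - 1511/1565 = -7017947/7288205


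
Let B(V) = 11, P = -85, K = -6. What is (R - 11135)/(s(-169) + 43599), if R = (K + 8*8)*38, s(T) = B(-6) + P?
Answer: -8931/43525 ≈ -0.20519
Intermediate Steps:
s(T) = -74 (s(T) = 11 - 85 = -74)
R = 2204 (R = (-6 + 8*8)*38 = (-6 + 64)*38 = 58*38 = 2204)
(R - 11135)/(s(-169) + 43599) = (2204 - 11135)/(-74 + 43599) = -8931/43525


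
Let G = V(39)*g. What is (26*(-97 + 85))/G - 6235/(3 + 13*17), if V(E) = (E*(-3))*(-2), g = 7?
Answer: -18833/672 ≈ -28.025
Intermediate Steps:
V(E) = 6*E (V(E) = -3*E*(-2) = 6*E)
G = 1638 (G = (6*39)*7 = 234*7 = 1638)
(26*(-97 + 85))/G - 6235/(3 + 13*17) = (26*(-97 + 85))/1638 - 6235/(3 + 13*17) = (26*(-12))*(1/1638) - 6235/(3 + 221) = -312*1/1638 - 6235/224 = -4/21 - 6235*1/224 = -4/21 - 6235/224 = -18833/672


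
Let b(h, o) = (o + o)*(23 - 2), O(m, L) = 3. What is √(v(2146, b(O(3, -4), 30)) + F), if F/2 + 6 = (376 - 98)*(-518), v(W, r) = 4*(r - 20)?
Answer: 2*I*√70765 ≈ 532.03*I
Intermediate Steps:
b(h, o) = 42*o (b(h, o) = (2*o)*21 = 42*o)
v(W, r) = -80 + 4*r (v(W, r) = 4*(-20 + r) = -80 + 4*r)
F = -288020 (F = -12 + 2*((376 - 98)*(-518)) = -12 + 2*(278*(-518)) = -12 + 2*(-144004) = -12 - 288008 = -288020)
√(v(2146, b(O(3, -4), 30)) + F) = √((-80 + 4*(42*30)) - 288020) = √((-80 + 4*1260) - 288020) = √((-80 + 5040) - 288020) = √(4960 - 288020) = √(-283060) = 2*I*√70765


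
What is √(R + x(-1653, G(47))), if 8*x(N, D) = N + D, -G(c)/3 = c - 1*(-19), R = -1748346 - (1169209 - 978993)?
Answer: I*√31020694/4 ≈ 1392.4*I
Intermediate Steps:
R = -1938562 (R = -1748346 - 1*190216 = -1748346 - 190216 = -1938562)
G(c) = -57 - 3*c (G(c) = -3*(c - 1*(-19)) = -3*(c + 19) = -3*(19 + c) = -57 - 3*c)
x(N, D) = D/8 + N/8 (x(N, D) = (N + D)/8 = (D + N)/8 = D/8 + N/8)
√(R + x(-1653, G(47))) = √(-1938562 + ((-57 - 3*47)/8 + (⅛)*(-1653))) = √(-1938562 + ((-57 - 141)/8 - 1653/8)) = √(-1938562 + ((⅛)*(-198) - 1653/8)) = √(-1938562 + (-99/4 - 1653/8)) = √(-1938562 - 1851/8) = √(-15510347/8) = I*√31020694/4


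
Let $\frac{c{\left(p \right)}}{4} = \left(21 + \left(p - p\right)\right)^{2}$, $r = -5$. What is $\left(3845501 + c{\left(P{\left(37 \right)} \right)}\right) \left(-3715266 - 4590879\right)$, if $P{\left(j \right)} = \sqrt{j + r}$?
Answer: $-31955940943425$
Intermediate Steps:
$P{\left(j \right)} = \sqrt{-5 + j}$ ($P{\left(j \right)} = \sqrt{j - 5} = \sqrt{-5 + j}$)
$c{\left(p \right)} = 1764$ ($c{\left(p \right)} = 4 \left(21 + \left(p - p\right)\right)^{2} = 4 \left(21 + 0\right)^{2} = 4 \cdot 21^{2} = 4 \cdot 441 = 1764$)
$\left(3845501 + c{\left(P{\left(37 \right)} \right)}\right) \left(-3715266 - 4590879\right) = \left(3845501 + 1764\right) \left(-3715266 - 4590879\right) = 3847265 \left(-8306145\right) = -31955940943425$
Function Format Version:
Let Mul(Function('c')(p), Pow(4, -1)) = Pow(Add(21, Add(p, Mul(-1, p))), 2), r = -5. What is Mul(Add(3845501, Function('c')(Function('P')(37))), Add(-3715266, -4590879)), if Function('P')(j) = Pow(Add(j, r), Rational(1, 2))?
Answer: -31955940943425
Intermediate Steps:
Function('P')(j) = Pow(Add(-5, j), Rational(1, 2)) (Function('P')(j) = Pow(Add(j, -5), Rational(1, 2)) = Pow(Add(-5, j), Rational(1, 2)))
Function('c')(p) = 1764 (Function('c')(p) = Mul(4, Pow(Add(21, Add(p, Mul(-1, p))), 2)) = Mul(4, Pow(Add(21, 0), 2)) = Mul(4, Pow(21, 2)) = Mul(4, 441) = 1764)
Mul(Add(3845501, Function('c')(Function('P')(37))), Add(-3715266, -4590879)) = Mul(Add(3845501, 1764), Add(-3715266, -4590879)) = Mul(3847265, -8306145) = -31955940943425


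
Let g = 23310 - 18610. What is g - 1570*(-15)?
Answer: 28250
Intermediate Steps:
g = 4700
g - 1570*(-15) = 4700 - 1570*(-15) = 4700 - 1*(-23550) = 4700 + 23550 = 28250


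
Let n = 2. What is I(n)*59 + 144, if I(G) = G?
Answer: 262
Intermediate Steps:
I(n)*59 + 144 = 2*59 + 144 = 118 + 144 = 262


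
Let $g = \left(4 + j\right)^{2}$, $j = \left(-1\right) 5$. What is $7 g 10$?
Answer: $70$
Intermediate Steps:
$j = -5$
$g = 1$ ($g = \left(4 - 5\right)^{2} = \left(-1\right)^{2} = 1$)
$7 g 10 = 7 \cdot 1 \cdot 10 = 7 \cdot 10 = 70$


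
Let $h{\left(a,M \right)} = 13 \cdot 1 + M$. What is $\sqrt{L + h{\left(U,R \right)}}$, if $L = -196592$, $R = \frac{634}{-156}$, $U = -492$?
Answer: $\frac{i \sqrt{1196011362}}{78} \approx 443.38 i$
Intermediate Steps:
$R = - \frac{317}{78}$ ($R = 634 \left(- \frac{1}{156}\right) = - \frac{317}{78} \approx -4.0641$)
$h{\left(a,M \right)} = 13 + M$
$\sqrt{L + h{\left(U,R \right)}} = \sqrt{-196592 + \left(13 - \frac{317}{78}\right)} = \sqrt{-196592 + \frac{697}{78}} = \sqrt{- \frac{15333479}{78}} = \frac{i \sqrt{1196011362}}{78}$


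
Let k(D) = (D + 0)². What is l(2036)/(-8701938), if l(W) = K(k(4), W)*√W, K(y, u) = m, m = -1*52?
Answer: 52*√509/4350969 ≈ 0.00026964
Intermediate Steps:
k(D) = D²
m = -52
K(y, u) = -52
l(W) = -52*√W
l(2036)/(-8701938) = -104*√509/(-8701938) = -104*√509*(-1/8701938) = 52*√509/4350969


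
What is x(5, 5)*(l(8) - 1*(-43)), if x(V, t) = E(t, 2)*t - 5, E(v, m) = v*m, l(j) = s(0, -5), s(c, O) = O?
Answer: 1710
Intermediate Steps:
l(j) = -5
E(v, m) = m*v
x(V, t) = -5 + 2*t**2 (x(V, t) = (2*t)*t - 5 = 2*t**2 - 5 = -5 + 2*t**2)
x(5, 5)*(l(8) - 1*(-43)) = (-5 + 2*5**2)*(-5 - 1*(-43)) = (-5 + 2*25)*(-5 + 43) = (-5 + 50)*38 = 45*38 = 1710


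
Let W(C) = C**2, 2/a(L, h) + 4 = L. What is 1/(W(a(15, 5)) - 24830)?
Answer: -121/3004426 ≈ -4.0274e-5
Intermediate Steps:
a(L, h) = 2/(-4 + L)
1/(W(a(15, 5)) - 24830) = 1/((2/(-4 + 15))**2 - 24830) = 1/((2/11)**2 - 24830) = 1/(4/121 - 24830) = 1/(-3004426/121) = -121/3004426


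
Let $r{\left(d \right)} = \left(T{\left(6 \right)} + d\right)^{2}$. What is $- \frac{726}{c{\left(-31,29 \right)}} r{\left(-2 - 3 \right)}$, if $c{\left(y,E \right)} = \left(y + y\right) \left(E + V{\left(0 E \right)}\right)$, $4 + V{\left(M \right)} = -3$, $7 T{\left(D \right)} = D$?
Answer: $\frac{27753}{3038} \approx 9.1353$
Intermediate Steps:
$T{\left(D \right)} = \frac{D}{7}$
$V{\left(M \right)} = -7$ ($V{\left(M \right)} = -4 - 3 = -7$)
$c{\left(y,E \right)} = 2 y \left(-7 + E\right)$ ($c{\left(y,E \right)} = \left(y + y\right) \left(E - 7\right) = 2 y \left(-7 + E\right)$)
$r{\left(d \right)} = \left(\frac{6}{7} + d\right)^{2}$ ($r{\left(d \right)} = \left(\frac{1}{7} \cdot 6 + d\right)^{2} = \left(\frac{6}{7} + d\right)^{2}$)
$- \frac{726}{c{\left(-31,29 \right)}} r{\left(-2 - 3 \right)} = - \frac{726}{2 \left(-31\right) \left(-7 + 29\right)} \frac{\left(6 + 7 \left(-2 - 3\right)\right)^{2}}{49} = - \frac{726}{2 \left(-31\right) 22} \frac{\left(6 + 7 \left(-5\right)\right)^{2}}{49} = - \frac{726}{-1364} \frac{\left(6 - 35\right)^{2}}{49} = \left(-726\right) \left(- \frac{1}{1364}\right) \frac{\left(-29\right)^{2}}{49} = \frac{33 \cdot \frac{1}{49} \cdot 841}{62} = \frac{33}{62} \cdot \frac{841}{49} = \frac{27753}{3038}$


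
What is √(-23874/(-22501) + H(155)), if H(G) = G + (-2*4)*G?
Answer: I*√548792887211/22501 ≈ 32.923*I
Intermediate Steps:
H(G) = -7*G (H(G) = G - 8*G = -7*G)
√(-23874/(-22501) + H(155)) = √(-23874/(-22501) - 7*155) = √(-23874*(-1/22501) - 1085) = √(23874/22501 - 1085) = √(-24389711/22501) = I*√548792887211/22501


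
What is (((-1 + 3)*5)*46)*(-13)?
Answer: -5980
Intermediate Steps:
(((-1 + 3)*5)*46)*(-13) = ((2*5)*46)*(-13) = (10*46)*(-13) = 460*(-13) = -5980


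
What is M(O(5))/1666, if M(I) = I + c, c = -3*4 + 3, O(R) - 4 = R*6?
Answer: 25/1666 ≈ 0.015006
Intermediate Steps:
O(R) = 4 + 6*R (O(R) = 4 + R*6 = 4 + 6*R)
c = -9 (c = -12 + 3 = -9)
M(I) = -9 + I (M(I) = I - 9 = -9 + I)
M(O(5))/1666 = (-9 + (4 + 6*5))/1666 = (-9 + (4 + 30))*(1/1666) = (-9 + 34)*(1/1666) = 25*(1/1666) = 25/1666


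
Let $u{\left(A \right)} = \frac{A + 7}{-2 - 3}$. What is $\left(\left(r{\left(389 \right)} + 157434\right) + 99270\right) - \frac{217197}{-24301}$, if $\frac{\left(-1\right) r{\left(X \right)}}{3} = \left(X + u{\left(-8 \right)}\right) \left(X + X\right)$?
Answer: $- \frac{79182361659}{121505} \approx -6.5168 \cdot 10^{5}$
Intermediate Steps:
$u{\left(A \right)} = - \frac{7}{5} - \frac{A}{5}$ ($u{\left(A \right)} = \frac{7 + A}{-5} = \left(7 + A\right) \left(- \frac{1}{5}\right) = - \frac{7}{5} - \frac{A}{5}$)
$r{\left(X \right)} = - 6 X \left(\frac{1}{5} + X\right)$ ($r{\left(X \right)} = - 3 \left(X - - \frac{1}{5}\right) \left(X + X\right) = - 3 \left(X + \left(- \frac{7}{5} + \frac{8}{5}\right)\right) 2 X = - 3 \left(X + \frac{1}{5}\right) 2 X = - 3 \left(\frac{1}{5} + X\right) 2 X = - 3 \cdot 2 X \left(\frac{1}{5} + X\right) = - 6 X \left(\frac{1}{5} + X\right)$)
$\left(\left(r{\left(389 \right)} + 157434\right) + 99270\right) - \frac{217197}{-24301} = \left(\left(\left(- \frac{6}{5}\right) 389 \left(1 + 5 \cdot 389\right) + 157434\right) + 99270\right) - \frac{217197}{-24301} = \left(\left(\left(- \frac{6}{5}\right) 389 \left(1 + 1945\right) + 157434\right) + 99270\right) - - \frac{217197}{24301} = \left(\left(\left(- \frac{6}{5}\right) 389 \cdot 1946 + 157434\right) + 99270\right) + \frac{217197}{24301} = \left(\left(- \frac{4541964}{5} + 157434\right) + 99270\right) + \frac{217197}{24301} = \left(- \frac{3754794}{5} + 99270\right) + \frac{217197}{24301} = - \frac{3258444}{5} + \frac{217197}{24301} = - \frac{79182361659}{121505}$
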